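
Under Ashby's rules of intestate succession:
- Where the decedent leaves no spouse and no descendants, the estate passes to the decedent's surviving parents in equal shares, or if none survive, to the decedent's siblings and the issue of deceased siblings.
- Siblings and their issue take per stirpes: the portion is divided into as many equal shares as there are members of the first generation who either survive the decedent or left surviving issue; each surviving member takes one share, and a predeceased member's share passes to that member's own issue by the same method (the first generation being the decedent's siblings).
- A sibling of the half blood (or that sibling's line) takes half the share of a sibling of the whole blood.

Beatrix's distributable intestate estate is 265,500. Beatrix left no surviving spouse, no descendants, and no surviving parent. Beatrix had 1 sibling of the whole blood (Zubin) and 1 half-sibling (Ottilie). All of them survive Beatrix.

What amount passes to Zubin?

Zubin receives 177,000.

The entire 265,500 passes to the siblings and their issue.
Counting each half-blood sibling's line as half a unit, there are 3/2 units in 265,500, so one unit is 177,000. Whole-blood lines (Zubin) take 177,000 each; half-blood lines (Ottilie) take 88,500 each.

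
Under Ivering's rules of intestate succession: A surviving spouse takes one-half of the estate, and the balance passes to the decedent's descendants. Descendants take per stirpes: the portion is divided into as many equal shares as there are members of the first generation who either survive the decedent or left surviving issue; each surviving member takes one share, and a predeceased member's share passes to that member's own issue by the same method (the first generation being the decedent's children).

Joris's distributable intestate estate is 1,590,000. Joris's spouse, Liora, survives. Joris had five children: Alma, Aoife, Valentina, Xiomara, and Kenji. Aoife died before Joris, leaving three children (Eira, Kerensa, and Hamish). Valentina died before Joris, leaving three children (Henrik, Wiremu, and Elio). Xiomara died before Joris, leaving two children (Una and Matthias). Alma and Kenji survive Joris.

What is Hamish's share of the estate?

Liora takes one-half of 1,590,000 = 795,000. The remaining 795,000 passes to the descendants.
The descendants' portion (795,000) is divided into 5 shares of 159,000: Alma and Kenji each take 159,000; Aoife's 159,000 share passes to Aoife's issue; Valentina's 159,000 share passes to Valentina's issue; Xiomara's 159,000 share passes to Xiomara's issue.
Aoife's share (159,000) is divided into 3 shares of 53,000: Eira, Kerensa, and Hamish each take 53,000.
Valentina's share (159,000) is divided into 3 shares of 53,000: Henrik, Wiremu, and Elio each take 53,000.
Xiomara's share (159,000) is divided into 2 shares of 79,500: Una and Matthias each take 79,500.

Hamish receives 53,000.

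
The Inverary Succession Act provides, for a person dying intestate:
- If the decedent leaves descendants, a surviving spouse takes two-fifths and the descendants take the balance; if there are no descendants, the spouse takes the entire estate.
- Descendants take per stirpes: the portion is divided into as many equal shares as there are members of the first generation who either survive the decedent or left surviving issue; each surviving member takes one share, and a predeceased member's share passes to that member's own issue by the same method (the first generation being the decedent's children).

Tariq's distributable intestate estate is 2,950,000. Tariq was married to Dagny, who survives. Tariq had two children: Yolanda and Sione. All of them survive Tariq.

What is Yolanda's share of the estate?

Dagny takes two-fifths of 2,950,000 = 1,180,000. The remaining 1,770,000 passes to the descendants.
The descendants' portion (1,770,000) is divided into 2 shares of 885,000: Yolanda and Sione each take 885,000.

Yolanda receives 885,000.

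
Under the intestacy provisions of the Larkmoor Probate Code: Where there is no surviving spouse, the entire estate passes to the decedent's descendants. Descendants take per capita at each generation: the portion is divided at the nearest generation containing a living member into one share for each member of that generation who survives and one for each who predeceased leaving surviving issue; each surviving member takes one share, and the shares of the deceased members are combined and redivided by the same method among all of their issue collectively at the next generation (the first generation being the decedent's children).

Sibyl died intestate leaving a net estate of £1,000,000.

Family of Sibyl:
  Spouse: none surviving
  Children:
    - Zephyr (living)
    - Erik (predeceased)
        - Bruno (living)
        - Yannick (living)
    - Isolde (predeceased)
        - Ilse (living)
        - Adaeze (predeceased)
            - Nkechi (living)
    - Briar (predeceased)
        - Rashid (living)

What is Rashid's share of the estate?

Rashid receives £150,000.

The entire £1,000,000 passes to the descendants.
That amount (£1,000,000) is divided at the children's generation into 4 shares of £250,000. Zephyr takes £250,000. The 3 shares of the deceased (Erik, Isolde, and Briar) are combined into a pool of £750,000.
That pool (£750,000) is divided at the grandchildren's generation into 5 shares of £150,000. Bruno, Yannick, Ilse, and Rashid each take £150,000. The remaining share for the deceased Adaeze (£150,000) is carried to the next generation.
That pool (£150,000) passes entirely to Nkechi, the sole taker at the great-grandchildren's generation.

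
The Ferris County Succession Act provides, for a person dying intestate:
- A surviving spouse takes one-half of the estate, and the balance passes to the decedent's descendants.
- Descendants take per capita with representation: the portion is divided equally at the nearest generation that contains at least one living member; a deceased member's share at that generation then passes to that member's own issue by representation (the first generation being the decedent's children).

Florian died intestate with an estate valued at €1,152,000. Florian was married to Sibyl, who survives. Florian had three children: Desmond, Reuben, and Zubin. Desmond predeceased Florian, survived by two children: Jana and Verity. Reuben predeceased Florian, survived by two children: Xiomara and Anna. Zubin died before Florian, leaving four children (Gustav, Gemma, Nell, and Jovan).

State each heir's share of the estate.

Sibyl takes one-half of €1,152,000 = €576,000. The remaining €576,000 passes to the descendants.
No child survives, so the initial division is made at the grandchildren's generation.
The descendants' portion (€576,000) is divided into 8 shares of €72,000: Jana, Verity, Xiomara, Anna, Gustav, Gemma, Nell, and Jovan each take €72,000.

Sibyl: €576,000; Jana: €72,000; Verity: €72,000; Xiomara: €72,000; Anna: €72,000; Gustav: €72,000; Gemma: €72,000; Nell: €72,000; Jovan: €72,000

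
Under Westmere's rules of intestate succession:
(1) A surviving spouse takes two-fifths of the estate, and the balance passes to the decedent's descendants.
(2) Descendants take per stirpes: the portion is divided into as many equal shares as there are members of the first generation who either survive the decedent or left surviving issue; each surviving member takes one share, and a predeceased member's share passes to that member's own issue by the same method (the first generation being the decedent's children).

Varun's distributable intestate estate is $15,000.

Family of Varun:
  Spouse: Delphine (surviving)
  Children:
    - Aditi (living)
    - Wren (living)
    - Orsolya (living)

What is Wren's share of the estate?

Wren receives $3,000.

Delphine takes two-fifths of $15,000 = $6,000. The remaining $9,000 passes to the descendants.
The descendants' portion ($9,000) is divided into 3 shares of $3,000: Aditi, Wren, and Orsolya each take $3,000.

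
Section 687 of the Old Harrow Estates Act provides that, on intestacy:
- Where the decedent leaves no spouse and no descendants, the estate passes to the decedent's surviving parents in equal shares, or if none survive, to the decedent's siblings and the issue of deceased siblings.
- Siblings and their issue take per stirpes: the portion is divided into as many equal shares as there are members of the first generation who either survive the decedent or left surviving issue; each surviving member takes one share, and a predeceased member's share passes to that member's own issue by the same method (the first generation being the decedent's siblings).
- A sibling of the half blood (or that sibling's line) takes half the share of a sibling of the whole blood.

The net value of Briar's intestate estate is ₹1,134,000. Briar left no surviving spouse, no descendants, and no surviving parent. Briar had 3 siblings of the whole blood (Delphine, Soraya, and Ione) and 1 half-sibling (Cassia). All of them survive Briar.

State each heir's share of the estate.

Delphine: ₹324,000; Soraya: ₹324,000; Cassia: ₹162,000; Ione: ₹324,000

The entire ₹1,134,000 passes to the siblings and their issue.
Counting each half-blood sibling's line as half a unit, there are 7/2 units in ₹1,134,000, so one unit is ₹324,000. Whole-blood lines (Delphine, Soraya, and Ione) take ₹324,000 each; half-blood lines (Cassia) take ₹162,000 each.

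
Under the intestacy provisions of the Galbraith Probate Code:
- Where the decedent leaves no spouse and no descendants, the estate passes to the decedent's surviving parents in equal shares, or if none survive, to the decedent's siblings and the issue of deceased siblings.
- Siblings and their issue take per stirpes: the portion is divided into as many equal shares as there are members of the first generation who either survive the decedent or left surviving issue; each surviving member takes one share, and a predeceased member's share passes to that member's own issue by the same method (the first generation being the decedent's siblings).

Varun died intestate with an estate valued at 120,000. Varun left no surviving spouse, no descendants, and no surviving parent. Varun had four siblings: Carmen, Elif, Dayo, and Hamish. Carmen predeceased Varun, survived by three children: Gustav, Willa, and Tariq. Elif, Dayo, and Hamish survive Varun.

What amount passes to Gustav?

The entire 120,000 passes to the siblings and their issue.
That amount (120,000) is divided into 4 shares of 30,000: Elif, Dayo, and Hamish each take 30,000; Carmen's 30,000 share passes to Carmen's issue.
Carmen's share (30,000) is divided into 3 shares of 10,000: Gustav, Willa, and Tariq each take 10,000.

Gustav receives 10,000.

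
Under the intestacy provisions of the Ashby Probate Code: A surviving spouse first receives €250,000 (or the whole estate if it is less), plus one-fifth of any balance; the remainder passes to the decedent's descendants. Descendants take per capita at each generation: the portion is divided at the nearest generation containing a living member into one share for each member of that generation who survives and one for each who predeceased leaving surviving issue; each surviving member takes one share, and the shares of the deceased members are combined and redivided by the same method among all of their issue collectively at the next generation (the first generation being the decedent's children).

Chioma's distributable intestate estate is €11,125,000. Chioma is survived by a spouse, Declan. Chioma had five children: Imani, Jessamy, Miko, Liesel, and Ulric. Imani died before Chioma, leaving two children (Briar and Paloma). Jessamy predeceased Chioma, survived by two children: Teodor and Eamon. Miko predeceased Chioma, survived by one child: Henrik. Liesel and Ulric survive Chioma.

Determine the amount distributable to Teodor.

Teodor receives €1,044,000.

Declan first takes €250,000, leaving a balance of €10,875,000. Declan then takes one-fifth of the balance (€2,175,000), for a total of €2,425,000. The remaining €8,700,000 passes to the descendants.
The descendants' portion (€8,700,000) is divided at the children's generation into 5 shares of €1,740,000. Liesel and Ulric each take €1,740,000. The 3 shares of the deceased (Imani, Jessamy, and Miko) are combined into a pool of €5,220,000.
That pool (€5,220,000) is divided at the grandchildren's generation equally among Briar, Paloma, Teodor, Eamon, and Henrik: €1,044,000 each.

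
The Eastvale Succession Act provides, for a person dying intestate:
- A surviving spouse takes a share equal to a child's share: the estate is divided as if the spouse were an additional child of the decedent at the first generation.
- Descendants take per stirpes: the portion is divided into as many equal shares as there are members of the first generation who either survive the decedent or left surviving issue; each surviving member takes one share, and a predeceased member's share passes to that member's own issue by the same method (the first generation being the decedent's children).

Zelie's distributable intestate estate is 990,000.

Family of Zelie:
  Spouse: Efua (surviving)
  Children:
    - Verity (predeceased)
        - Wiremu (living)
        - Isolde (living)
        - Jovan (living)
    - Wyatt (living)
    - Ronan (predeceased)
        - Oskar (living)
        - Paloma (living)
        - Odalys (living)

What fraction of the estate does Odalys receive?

The spouse counts as an additional share at the children's level, so there are 4 primary shares of 247,500. Efua takes one such share (247,500).
The children's combined portion (742,500) is divided into 3 shares of 247,500: Wyatt takes 247,500; Verity's 247,500 share passes to Verity's issue; Ronan's 247,500 share passes to Ronan's issue.
Verity's share (247,500) is divided into 3 shares of 82,500: Wiremu, Isolde, and Jovan each take 82,500.
Ronan's share (247,500) is divided into 3 shares of 82,500: Oskar, Paloma, and Odalys each take 82,500.

Odalys receives 1/12 of the estate.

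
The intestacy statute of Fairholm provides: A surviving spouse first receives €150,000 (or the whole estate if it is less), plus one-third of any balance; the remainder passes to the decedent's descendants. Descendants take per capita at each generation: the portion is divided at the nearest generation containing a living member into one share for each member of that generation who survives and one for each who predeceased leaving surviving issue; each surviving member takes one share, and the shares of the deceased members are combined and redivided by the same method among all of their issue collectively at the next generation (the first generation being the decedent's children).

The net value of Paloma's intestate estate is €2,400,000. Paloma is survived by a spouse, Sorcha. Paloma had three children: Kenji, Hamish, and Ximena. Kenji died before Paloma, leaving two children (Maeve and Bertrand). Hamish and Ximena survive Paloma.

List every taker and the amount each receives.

Sorcha first takes €150,000, leaving a balance of €2,250,000. Sorcha then takes one-third of the balance (€750,000), for a total of €900,000. The remaining €1,500,000 passes to the descendants.
The descendants' portion (€1,500,000) is divided at the children's generation into 3 shares of €500,000. Hamish and Ximena each take €500,000. The remaining share for the deceased Kenji (€500,000) is carried to the next generation.
That pool (€500,000) is divided at the grandchildren's generation equally among Maeve and Bertrand: €250,000 each.

Sorcha: €900,000; Maeve: €250,000; Bertrand: €250,000; Hamish: €500,000; Ximena: €500,000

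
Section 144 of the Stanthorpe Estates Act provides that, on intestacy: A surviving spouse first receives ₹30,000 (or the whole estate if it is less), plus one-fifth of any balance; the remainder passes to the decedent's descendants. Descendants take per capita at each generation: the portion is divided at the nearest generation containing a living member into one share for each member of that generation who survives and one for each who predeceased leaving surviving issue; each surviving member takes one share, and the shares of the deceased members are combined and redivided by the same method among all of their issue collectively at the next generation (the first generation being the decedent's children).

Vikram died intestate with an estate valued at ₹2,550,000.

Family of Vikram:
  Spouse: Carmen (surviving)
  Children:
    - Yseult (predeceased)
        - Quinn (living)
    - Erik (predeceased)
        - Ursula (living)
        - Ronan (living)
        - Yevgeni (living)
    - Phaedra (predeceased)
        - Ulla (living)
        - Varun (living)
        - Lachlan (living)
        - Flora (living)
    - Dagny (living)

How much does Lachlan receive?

Lachlan receives ₹189,000.

Carmen first takes ₹30,000, leaving a balance of ₹2,520,000. Carmen then takes one-fifth of the balance (₹504,000), for a total of ₹534,000. The remaining ₹2,016,000 passes to the descendants.
The descendants' portion (₹2,016,000) is divided at the children's generation into 4 shares of ₹504,000. Dagny takes ₹504,000. The 3 shares of the deceased (Yseult, Erik, and Phaedra) are combined into a pool of ₹1,512,000.
That pool (₹1,512,000) is divided at the grandchildren's generation equally among Quinn, Ursula, Ronan, Yevgeni, Ulla, Varun, Lachlan, and Flora: ₹189,000 each.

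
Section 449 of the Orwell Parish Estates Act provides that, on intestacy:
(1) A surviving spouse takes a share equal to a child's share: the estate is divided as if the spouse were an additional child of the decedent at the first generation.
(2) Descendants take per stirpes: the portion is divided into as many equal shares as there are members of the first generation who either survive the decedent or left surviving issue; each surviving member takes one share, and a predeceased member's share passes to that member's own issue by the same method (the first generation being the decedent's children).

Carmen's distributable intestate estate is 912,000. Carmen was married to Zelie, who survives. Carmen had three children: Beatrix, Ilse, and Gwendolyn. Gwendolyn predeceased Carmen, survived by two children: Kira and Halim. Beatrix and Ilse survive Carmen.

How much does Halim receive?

Halim receives 114,000.

The spouse counts as an additional share at the children's level, so there are 4 primary shares of 228,000. Zelie takes one such share (228,000).
The children's combined portion (684,000) is divided into 3 shares of 228,000: Beatrix and Ilse each take 228,000; Gwendolyn's 228,000 share passes to Gwendolyn's issue.
Gwendolyn's share (228,000) is divided into 2 shares of 114,000: Kira and Halim each take 114,000.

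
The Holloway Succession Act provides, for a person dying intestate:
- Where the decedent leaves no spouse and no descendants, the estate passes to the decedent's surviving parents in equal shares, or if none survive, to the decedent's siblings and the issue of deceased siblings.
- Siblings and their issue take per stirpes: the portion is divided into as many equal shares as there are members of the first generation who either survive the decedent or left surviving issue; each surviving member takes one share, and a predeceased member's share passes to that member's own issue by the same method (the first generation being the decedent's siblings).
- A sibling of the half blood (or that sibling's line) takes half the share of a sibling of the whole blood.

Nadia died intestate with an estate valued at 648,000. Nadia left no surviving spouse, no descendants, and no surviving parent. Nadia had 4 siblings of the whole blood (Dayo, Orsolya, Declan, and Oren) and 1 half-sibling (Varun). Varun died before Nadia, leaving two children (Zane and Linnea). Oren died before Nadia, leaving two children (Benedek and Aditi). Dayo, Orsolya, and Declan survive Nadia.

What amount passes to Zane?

The entire 648,000 passes to the siblings and their issue.
Counting each half-blood sibling's line as half a unit, there are 9/2 units in 648,000, so one unit is 144,000. Whole-blood lines (Dayo, Orsolya, Declan, and Oren) take 144,000 each; half-blood lines (Varun) take 72,000 each.
Varun's share (72,000) is divided into 2 shares of 36,000: Zane and Linnea each take 36,000.
Oren's share (144,000) is divided into 2 shares of 72,000: Benedek and Aditi each take 72,000.

Zane receives 36,000.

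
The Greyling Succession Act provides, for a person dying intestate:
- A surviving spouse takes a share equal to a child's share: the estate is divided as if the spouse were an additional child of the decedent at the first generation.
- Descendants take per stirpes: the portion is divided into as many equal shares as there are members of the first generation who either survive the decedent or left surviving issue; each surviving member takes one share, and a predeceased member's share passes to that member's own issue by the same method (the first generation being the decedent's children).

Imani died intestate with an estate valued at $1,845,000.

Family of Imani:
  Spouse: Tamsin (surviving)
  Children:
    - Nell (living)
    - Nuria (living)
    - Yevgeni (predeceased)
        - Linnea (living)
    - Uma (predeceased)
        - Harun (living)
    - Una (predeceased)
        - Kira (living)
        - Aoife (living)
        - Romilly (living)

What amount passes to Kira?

The spouse counts as an additional share at the children's level, so there are 6 primary shares of $307,500. Tamsin takes one such share ($307,500).
The children's combined portion ($1,537,500) is divided into 5 shares of $307,500: Nell and Nuria each take $307,500; Yevgeni's $307,500 share passes to Yevgeni's issue; Uma's $307,500 share passes to Uma's issue; Una's $307,500 share passes to Una's issue.
Yevgeni's share ($307,500) passes entirely to Linnea.
Uma's share ($307,500) passes entirely to Harun.
Una's share ($307,500) is divided into 3 shares of $102,500: Kira, Aoife, and Romilly each take $102,500.

Kira receives $102,500.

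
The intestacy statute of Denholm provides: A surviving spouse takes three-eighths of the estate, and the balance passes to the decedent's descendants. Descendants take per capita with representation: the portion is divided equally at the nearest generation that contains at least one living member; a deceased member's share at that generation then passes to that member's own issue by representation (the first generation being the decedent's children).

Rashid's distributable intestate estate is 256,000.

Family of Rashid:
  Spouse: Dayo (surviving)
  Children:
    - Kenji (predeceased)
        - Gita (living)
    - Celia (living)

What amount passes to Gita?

Dayo takes three-eighths of 256,000 = 96,000. The remaining 160,000 passes to the descendants.
The descendants' portion (160,000) is divided into 2 shares of 80,000: Celia takes 80,000; Kenji's 80,000 share passes to Kenji's issue.
Kenji's share (80,000) passes entirely to Gita.

Gita receives 80,000.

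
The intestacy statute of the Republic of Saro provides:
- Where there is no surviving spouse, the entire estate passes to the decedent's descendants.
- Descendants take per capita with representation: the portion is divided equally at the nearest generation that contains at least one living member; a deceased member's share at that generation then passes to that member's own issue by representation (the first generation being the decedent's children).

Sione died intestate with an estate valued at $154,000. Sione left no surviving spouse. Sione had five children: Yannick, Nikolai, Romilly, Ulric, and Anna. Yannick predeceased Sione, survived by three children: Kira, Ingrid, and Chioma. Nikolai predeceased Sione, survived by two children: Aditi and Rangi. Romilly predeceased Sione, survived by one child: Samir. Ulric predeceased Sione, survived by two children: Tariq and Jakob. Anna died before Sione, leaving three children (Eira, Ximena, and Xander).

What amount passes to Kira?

The entire $154,000 passes to the descendants.
No child survives, so the initial division is made at the grandchildren's generation.
That amount ($154,000) is divided into 11 shares of $14,000: Kira, Ingrid, Chioma, Aditi, Rangi, Samir, Tariq, Jakob, Eira, Ximena, and Xander each take $14,000.

Kira receives $14,000.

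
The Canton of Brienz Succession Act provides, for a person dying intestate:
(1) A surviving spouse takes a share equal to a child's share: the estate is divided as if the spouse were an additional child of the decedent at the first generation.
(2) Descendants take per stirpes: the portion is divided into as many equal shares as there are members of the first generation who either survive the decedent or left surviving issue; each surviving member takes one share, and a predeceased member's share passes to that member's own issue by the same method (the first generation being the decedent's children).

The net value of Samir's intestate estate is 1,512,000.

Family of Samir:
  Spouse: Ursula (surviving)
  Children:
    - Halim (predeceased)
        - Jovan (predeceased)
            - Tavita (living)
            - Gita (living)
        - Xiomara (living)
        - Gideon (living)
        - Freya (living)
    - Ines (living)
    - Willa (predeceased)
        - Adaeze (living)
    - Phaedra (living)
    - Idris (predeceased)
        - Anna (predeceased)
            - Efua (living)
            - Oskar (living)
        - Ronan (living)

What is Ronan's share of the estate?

The spouse counts as an additional share at the children's level, so there are 6 primary shares of 252,000. Ursula takes one such share (252,000).
The children's combined portion (1,260,000) is divided into 5 shares of 252,000: Ines and Phaedra each take 252,000; Halim's 252,000 share passes to Halim's issue; Willa's 252,000 share passes to Willa's issue; Idris's 252,000 share passes to Idris's issue.
Halim's share (252,000) is divided into 4 shares of 63,000: Xiomara, Gideon, and Freya each take 63,000; Jovan's 63,000 share passes to Jovan's issue.
Jovan's share (63,000) is divided into 2 shares of 31,500: Tavita and Gita each take 31,500.
Willa's share (252,000) passes entirely to Adaeze.
Idris's share (252,000) is divided into 2 shares of 126,000: Ronan takes 126,000; Anna's 126,000 share passes to Anna's issue.
Anna's share (126,000) is divided into 2 shares of 63,000: Efua and Oskar each take 63,000.

Ronan receives 126,000.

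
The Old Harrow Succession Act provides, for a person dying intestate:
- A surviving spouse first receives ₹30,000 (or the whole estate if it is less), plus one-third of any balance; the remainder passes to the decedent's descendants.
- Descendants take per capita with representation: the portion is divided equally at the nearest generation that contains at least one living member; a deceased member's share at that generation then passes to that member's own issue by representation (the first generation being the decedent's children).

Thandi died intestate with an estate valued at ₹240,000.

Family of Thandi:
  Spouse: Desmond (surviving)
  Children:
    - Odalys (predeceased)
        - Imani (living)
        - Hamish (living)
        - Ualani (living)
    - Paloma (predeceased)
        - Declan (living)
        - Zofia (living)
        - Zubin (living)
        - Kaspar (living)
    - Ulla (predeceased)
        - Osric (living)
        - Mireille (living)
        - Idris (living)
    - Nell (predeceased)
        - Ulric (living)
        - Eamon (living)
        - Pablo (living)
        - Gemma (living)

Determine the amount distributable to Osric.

Osric receives ₹10,000.

Desmond first takes ₹30,000, leaving a balance of ₹210,000. Desmond then takes one-third of the balance (₹70,000), for a total of ₹100,000. The remaining ₹140,000 passes to the descendants.
No child survives, so the initial division is made at the grandchildren's generation.
The descendants' portion (₹140,000) is divided into 14 shares of ₹10,000: Imani, Hamish, Ualani, Declan, Zofia, Zubin, Kaspar, Osric, Mireille, Idris, Ulric, Eamon, Pablo, and Gemma each take ₹10,000.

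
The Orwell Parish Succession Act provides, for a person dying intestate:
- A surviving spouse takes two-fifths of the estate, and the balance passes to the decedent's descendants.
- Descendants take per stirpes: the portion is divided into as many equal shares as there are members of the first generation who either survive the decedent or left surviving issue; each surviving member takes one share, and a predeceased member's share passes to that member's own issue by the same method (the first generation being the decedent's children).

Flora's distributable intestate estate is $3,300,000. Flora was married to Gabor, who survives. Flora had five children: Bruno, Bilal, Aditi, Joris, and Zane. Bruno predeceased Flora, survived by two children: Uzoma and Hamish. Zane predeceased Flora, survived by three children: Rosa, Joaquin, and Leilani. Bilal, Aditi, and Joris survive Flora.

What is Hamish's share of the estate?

Hamish receives $198,000.

Gabor takes two-fifths of $3,300,000 = $1,320,000. The remaining $1,980,000 passes to the descendants.
The descendants' portion ($1,980,000) is divided into 5 shares of $396,000: Bilal, Aditi, and Joris each take $396,000; Bruno's $396,000 share passes to Bruno's issue; Zane's $396,000 share passes to Zane's issue.
Bruno's share ($396,000) is divided into 2 shares of $198,000: Uzoma and Hamish each take $198,000.
Zane's share ($396,000) is divided into 3 shares of $132,000: Rosa, Joaquin, and Leilani each take $132,000.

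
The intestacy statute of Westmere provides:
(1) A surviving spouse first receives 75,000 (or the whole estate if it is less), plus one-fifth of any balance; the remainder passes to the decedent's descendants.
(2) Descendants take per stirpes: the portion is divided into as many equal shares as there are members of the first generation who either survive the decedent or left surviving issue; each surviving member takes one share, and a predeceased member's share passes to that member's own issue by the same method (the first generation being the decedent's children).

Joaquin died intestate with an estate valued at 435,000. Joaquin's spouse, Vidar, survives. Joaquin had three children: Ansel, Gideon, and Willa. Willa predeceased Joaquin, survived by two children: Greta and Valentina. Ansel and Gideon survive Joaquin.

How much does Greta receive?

Vidar first takes 75,000, leaving a balance of 360,000. Vidar then takes one-fifth of the balance (72,000), for a total of 147,000. The remaining 288,000 passes to the descendants.
The descendants' portion (288,000) is divided into 3 shares of 96,000: Ansel and Gideon each take 96,000; Willa's 96,000 share passes to Willa's issue.
Willa's share (96,000) is divided into 2 shares of 48,000: Greta and Valentina each take 48,000.

Greta receives 48,000.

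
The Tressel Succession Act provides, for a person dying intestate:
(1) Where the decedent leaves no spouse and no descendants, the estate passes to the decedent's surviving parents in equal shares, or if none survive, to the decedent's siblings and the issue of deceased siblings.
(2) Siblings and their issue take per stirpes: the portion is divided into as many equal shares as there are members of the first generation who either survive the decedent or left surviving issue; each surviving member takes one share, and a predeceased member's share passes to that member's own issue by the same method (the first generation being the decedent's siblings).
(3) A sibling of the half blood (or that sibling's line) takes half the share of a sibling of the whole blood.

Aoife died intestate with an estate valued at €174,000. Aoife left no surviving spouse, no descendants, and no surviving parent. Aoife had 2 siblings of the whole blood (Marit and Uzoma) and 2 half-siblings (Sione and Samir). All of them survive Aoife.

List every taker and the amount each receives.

The entire €174,000 passes to the siblings and their issue.
Counting each half-blood sibling's line as half a unit, there are 3 units in €174,000, so one unit is €58,000. Whole-blood lines (Marit and Uzoma) take €58,000 each; half-blood lines (Sione and Samir) take €29,000 each.

Marit: €58,000; Sione: €29,000; Samir: €29,000; Uzoma: €58,000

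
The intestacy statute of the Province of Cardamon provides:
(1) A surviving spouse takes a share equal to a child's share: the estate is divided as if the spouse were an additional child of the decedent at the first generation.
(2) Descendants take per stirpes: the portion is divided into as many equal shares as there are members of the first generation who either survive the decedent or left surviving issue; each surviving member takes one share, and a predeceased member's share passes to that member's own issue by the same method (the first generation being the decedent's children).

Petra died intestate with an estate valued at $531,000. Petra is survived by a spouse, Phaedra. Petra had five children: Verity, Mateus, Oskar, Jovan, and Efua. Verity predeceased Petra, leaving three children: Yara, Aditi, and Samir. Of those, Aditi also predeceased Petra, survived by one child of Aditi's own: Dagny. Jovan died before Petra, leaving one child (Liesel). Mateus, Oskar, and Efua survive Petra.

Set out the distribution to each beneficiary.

The spouse counts as an additional share at the children's level, so there are 6 primary shares of $88,500. Phaedra takes one such share ($88,500).
The children's combined portion ($442,500) is divided into 5 shares of $88,500: Mateus, Oskar, and Efua each take $88,500; Verity's $88,500 share passes to Verity's issue; Jovan's $88,500 share passes to Jovan's issue.
Verity's share ($88,500) is divided into 3 shares of $29,500: Yara and Samir each take $29,500; Aditi's $29,500 share passes to Aditi's issue.
Aditi's share ($29,500) passes entirely to Dagny.
Jovan's share ($88,500) passes entirely to Liesel.

Phaedra: $88,500; Yara: $29,500; Dagny: $29,500; Samir: $29,500; Mateus: $88,500; Oskar: $88,500; Liesel: $88,500; Efua: $88,500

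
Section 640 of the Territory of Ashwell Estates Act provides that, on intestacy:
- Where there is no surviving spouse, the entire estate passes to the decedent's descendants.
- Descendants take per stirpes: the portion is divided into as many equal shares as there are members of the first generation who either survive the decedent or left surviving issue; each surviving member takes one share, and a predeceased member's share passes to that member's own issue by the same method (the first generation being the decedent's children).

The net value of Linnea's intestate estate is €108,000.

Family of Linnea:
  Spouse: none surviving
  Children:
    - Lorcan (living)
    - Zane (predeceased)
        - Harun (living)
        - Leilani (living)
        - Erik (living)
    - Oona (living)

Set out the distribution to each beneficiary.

The entire €108,000 passes to the descendants.
That amount (€108,000) is divided into 3 shares of €36,000: Lorcan and Oona each take €36,000; Zane's €36,000 share passes to Zane's issue.
Zane's share (€36,000) is divided into 3 shares of €12,000: Harun, Leilani, and Erik each take €12,000.

Lorcan: €36,000; Harun: €12,000; Leilani: €12,000; Erik: €12,000; Oona: €36,000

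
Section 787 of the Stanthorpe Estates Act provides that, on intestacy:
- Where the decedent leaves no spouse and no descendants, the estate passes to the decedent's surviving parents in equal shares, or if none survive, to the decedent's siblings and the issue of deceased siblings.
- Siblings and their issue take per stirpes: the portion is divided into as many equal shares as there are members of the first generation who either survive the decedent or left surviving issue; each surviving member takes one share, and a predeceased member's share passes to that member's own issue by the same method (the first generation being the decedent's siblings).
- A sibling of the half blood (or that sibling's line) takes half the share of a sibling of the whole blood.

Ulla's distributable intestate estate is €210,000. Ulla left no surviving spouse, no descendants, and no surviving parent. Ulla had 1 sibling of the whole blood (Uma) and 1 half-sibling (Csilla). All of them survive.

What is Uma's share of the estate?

The entire €210,000 passes to the siblings and their issue.
Counting each half-blood sibling's line as half a unit, there are 3/2 units in €210,000, so one unit is €140,000. Whole-blood lines (Uma) take €140,000 each; half-blood lines (Csilla) take €70,000 each.

Uma receives €140,000.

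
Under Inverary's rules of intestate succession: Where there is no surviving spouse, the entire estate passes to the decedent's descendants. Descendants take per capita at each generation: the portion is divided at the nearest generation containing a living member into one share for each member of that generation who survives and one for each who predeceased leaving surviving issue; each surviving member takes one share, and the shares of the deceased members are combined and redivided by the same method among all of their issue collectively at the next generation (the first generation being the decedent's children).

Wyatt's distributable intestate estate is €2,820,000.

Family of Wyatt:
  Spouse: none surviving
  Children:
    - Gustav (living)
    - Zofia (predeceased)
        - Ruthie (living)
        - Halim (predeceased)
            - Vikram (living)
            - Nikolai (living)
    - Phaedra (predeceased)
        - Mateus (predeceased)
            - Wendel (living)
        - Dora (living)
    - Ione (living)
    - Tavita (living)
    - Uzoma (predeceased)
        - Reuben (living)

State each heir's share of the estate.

The entire €2,820,000 passes to the descendants.
That amount (€2,820,000) is divided at the children's generation into 6 shares of €470,000. Gustav, Ione, and Tavita each take €470,000. The 3 shares of the deceased (Zofia, Phaedra, and Uzoma) are combined into a pool of €1,410,000.
That pool (€1,410,000) is divided at the grandchildren's generation into 5 shares of €282,000. Ruthie, Dora, and Reuben each take €282,000. The 2 shares of the deceased (Halim and Mateus) are combined into a pool of €564,000.
That pool (€564,000) is divided at the great-grandchildren's generation equally among Vikram, Nikolai, and Wendel: €188,000 each.

Gustav: €470,000; Ruthie: €282,000; Vikram: €188,000; Nikolai: €188,000; Wendel: €188,000; Dora: €282,000; Ione: €470,000; Tavita: €470,000; Reuben: €282,000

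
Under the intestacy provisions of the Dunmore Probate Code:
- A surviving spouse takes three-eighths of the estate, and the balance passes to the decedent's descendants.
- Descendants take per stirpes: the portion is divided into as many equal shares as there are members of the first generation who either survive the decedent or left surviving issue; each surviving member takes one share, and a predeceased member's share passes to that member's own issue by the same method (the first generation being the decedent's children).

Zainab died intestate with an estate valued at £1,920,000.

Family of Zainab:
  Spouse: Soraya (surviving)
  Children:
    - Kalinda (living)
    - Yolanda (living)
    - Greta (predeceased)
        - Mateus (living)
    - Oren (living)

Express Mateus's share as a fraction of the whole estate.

Soraya takes three-eighths of £1,920,000 = £720,000. The remaining £1,200,000 passes to the descendants.
The descendants' portion (£1,200,000) is divided into 4 shares of £300,000: Kalinda, Yolanda, and Oren each take £300,000; Greta's £300,000 share passes to Greta's issue.
Greta's share (£300,000) passes entirely to Mateus.

Mateus receives 5/32 of the estate.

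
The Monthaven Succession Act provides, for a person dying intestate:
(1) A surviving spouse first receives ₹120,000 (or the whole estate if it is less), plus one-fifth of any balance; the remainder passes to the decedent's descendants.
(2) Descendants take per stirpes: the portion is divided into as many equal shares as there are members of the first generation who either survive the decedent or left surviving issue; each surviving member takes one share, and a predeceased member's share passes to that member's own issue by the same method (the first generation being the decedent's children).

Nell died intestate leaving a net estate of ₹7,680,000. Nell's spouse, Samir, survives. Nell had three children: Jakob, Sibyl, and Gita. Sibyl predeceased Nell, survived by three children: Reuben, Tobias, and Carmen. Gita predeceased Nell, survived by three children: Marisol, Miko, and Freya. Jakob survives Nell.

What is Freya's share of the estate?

Freya receives ₹672,000.

Samir first takes ₹120,000, leaving a balance of ₹7,560,000. Samir then takes one-fifth of the balance (₹1,512,000), for a total of ₹1,632,000. The remaining ₹6,048,000 passes to the descendants.
The descendants' portion (₹6,048,000) is divided into 3 shares of ₹2,016,000: Jakob takes ₹2,016,000; Sibyl's ₹2,016,000 share passes to Sibyl's issue; Gita's ₹2,016,000 share passes to Gita's issue.
Sibyl's share (₹2,016,000) is divided into 3 shares of ₹672,000: Reuben, Tobias, and Carmen each take ₹672,000.
Gita's share (₹2,016,000) is divided into 3 shares of ₹672,000: Marisol, Miko, and Freya each take ₹672,000.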